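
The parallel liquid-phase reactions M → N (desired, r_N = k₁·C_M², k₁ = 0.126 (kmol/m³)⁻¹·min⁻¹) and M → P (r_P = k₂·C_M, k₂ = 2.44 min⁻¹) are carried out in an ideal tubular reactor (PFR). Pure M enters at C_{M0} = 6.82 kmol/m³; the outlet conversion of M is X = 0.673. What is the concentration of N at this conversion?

0.858 kmol/m³

C_M = C_{M0}(1−X) = 2.230 kmol/m³.
Along a PFR/batch, dC_P/dC_M = −r_P/(r_N+r_P) = −k₂/(k₂+k₁·C_M).
Integrating from C_{M0} to C_M: C_P = (2.44/0.126)·ln[(2.44+0.126·6.82)/(2.44+0.126·2.23)] = 19.37·ln(3.299/2.721) = 3.732 kmol/m³.
Then C_N = (C_{M0}−C_M) − C_P = 4.590 − 3.732 = 0.8579 kmol/m³.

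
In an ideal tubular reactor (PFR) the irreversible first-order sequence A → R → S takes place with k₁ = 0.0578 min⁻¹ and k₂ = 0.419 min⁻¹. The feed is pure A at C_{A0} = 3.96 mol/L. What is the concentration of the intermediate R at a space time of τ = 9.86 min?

0.348 mol/L

Solving the coupled first-order balances gives C_R(τ) = [k₁/(k₂−k₁)]·C_{A0}·(e^(−k₁τ) − e^(−k₂τ)).
e^(−k₁τ) = e^(−0.0578×9.86) = e^(−0.5699) = 0.5656; e^(−k₂τ) = e^(−4.131) = 0.01606.
C_R = 0.0578×3.96/(0.419−0.0578) × (0.5656−0.01606) = 0.6337×0.5495 = 0.3482 mol/L.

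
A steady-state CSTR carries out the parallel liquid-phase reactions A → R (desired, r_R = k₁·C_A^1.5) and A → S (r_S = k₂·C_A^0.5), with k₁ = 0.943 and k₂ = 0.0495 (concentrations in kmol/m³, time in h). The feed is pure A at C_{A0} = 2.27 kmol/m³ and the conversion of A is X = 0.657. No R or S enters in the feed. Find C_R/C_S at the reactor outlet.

14.8

Exit C_A = C_{A0}(1−X) = 2.27×0.343 = 0.7786 kmol/m³.
Rates in a CSTR are evaluated at the outlet concentration: r_R = 0.943×0.7786^1.5 = 0.6479, r_S = 0.0495×0.7786^0.5 = 0.04368.
Overall selectivity = C_R/C_S = r_Rτ/(r_Sτ) = r_R/r_S = 14.8.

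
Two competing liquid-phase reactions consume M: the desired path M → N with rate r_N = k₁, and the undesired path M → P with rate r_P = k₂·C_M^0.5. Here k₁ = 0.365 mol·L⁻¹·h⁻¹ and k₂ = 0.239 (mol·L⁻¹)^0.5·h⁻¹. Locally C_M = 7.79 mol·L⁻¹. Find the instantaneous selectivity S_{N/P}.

S_{N/P} = r_N/r_P = (k₁)/(k₂·C_M^0.5) = (k₁/k₂)·C_M^-0.5.
= (0.365) / (0.239×7.790^0.5) = 0.3650/0.6671 = 0.547.
The undesired path is higher order in M, so low C_M (CSTR or dilute feed) favours N.

0.547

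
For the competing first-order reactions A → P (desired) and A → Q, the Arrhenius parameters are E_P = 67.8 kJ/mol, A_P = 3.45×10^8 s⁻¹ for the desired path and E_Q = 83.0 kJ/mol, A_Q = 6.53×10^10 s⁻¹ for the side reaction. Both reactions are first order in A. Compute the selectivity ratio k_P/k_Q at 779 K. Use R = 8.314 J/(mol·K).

0.0552

Since both paths have the same order in A, the concentration cancels and S_{P/Q} = k_P/k_Q = (A_P/A_Q)·exp[(E_Q−E_P)/(RT)].
(E_Q−E_P)/(RT) = (83.0−67.8)×10³/(8.314×779) = 15200/6477 = 2.347.
k_P/k_Q = (3.45×10^8/6.53×10^10)·exp(2.347) = 0.005283 × 10.45 = 0.0552.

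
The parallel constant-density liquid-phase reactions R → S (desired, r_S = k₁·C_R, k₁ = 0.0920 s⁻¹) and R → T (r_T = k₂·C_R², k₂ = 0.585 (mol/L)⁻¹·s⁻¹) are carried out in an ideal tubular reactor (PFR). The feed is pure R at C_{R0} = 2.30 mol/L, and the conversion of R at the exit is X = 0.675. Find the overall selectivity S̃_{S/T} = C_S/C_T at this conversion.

0.113

C_R = C_{R0}(1−X) = 0.7475 mol/L.
Along a PFR/batch, dC_S/dC_R = −r_S/(r_S+r_T) = −k₁/(k₁+k₂·C_R).
Integrating from C_{R0} to C_R: C_S = (0.0920/0.585)·ln[(0.0920+0.585·2.30)/(0.0920+0.585·0.747)] = 0.1573·ln(1.438/0.5293) = 0.1571 mol/L.
C_T = (C_{R0}−C_R)−C_S = 1.395 mol/L; S̃_{S/T} = 0.1571/1.395 = 0.113.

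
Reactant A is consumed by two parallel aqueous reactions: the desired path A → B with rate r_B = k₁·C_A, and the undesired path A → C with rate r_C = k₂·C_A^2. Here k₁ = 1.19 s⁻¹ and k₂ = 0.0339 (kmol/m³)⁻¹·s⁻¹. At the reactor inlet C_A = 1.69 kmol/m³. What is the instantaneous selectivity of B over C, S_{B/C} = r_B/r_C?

S_{B/C} = r_B/r_C = (k₁·C_A)/(k₂·C_A^2) = (k₁/k₂)·C_A⁻¹.
= (1.19×1.690) / (0.0339×1.690^2) = 2.011/0.09682 = 20.8.
The undesired path is higher order in A, so low C_A (CSTR or dilute feed) favours B.

20.8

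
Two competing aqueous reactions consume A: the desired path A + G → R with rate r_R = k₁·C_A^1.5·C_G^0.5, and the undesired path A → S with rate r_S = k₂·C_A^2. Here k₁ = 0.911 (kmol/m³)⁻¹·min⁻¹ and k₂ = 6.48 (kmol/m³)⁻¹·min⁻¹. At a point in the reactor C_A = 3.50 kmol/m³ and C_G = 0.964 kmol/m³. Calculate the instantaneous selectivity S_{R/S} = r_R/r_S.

0.0738

S_{R/S} = r_R/r_S = (k₁·C_A^1.5·C_G^0.5)/(k₂·C_A^2) = (k₁/k₂)·C_A^-0.5·C_G^0.5.
= (0.911×3.500^1.5×0.9640^0.5) / (6.48×3.500^2) = 5.857/79.38 = 0.0738.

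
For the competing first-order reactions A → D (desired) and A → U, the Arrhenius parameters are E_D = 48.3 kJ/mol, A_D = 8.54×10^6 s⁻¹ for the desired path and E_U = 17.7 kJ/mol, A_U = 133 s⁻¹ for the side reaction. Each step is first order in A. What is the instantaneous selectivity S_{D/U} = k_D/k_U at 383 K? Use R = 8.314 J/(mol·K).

4.31

Since both paths have the same order in A, the concentration cancels and S_{D/U} = k_D/k_U = (A_D/A_U)·exp[(E_U−E_D)/(RT)].
(E_U−E_D)/(RT) = (17.7−48.3)×10³/(8.314×383) = -30600/3184 = -9.610.
k_D/k_U = (8.54×10^6/133)·exp(-9.610) = 64211 × 6.707×10^-5 = 4.31.
Since E_D > E_U, raising the temperature improves selectivity toward D.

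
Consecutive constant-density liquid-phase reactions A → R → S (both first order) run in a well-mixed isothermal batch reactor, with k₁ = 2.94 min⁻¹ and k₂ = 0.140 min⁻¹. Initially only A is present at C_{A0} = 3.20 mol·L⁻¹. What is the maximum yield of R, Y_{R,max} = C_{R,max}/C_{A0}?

Evaluating C_R at t_opt = ln(k₂/k₁)/(k₂−k₁) gives C_{R,max}/C_{A0} = (k₁/k₂)^[k₂/(k₂−k₁)].
= (2.94/0.140)^(0.140/(0.140−2.94)) = (21.00)^(-0.05000) = 0.8588.

0.859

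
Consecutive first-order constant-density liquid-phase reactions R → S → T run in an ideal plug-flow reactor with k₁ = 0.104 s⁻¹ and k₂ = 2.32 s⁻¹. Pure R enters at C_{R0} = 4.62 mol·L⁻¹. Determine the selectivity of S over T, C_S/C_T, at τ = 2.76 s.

The intermediate concentration in a first-order A→B→C sequence is C_S = k₁C_{R0}(e^(−k₁τ) − e^(−k₂τ))/(k₂−k₁).
e^(−k₁τ) = e^(−0.104×2.76) = e^(−0.2870) = 0.7505; e^(−k₂τ) = e^(−6.403) = 0.001656.
C_S = 0.104×4.62/(2.32−0.104) × (0.7505−0.001656) = 0.2168×0.7488 = 0.1624 mol·L⁻¹.
C_R = C_{R0}e^(−k₁τ) = 3.467 mol·L⁻¹, so C_T = C_{R0}−C_R−C_S = 0.9904 mol·L⁻¹; C_S/C_T = 0.164.

0.164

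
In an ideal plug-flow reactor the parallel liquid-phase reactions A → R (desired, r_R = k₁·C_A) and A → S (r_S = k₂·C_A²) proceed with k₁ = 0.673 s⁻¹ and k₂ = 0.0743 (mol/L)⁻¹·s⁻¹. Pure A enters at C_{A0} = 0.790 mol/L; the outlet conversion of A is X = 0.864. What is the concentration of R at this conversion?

0.651 mol/L

C_A = C_{A0}(1−X) = 0.1074 mol/L.
Along a PFR/batch, dC_R/dC_A = −r_R/(r_R+r_S) = −k₁/(k₁+k₂·C_A).
Integrating from C_{A0} to C_A: C_R = (0.673/0.0743)·ln[(0.673+0.0743·0.790)/(0.673+0.0743·0.107)] = 9.058·ln(0.7317/0.6810) = 0.6506 mol/L.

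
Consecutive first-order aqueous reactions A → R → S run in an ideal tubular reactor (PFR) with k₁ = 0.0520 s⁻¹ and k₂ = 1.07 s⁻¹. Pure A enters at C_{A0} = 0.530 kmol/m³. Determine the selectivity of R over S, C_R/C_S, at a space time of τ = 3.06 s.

Solving the coupled first-order balances gives C_R(τ) = [k₁/(k₂−k₁)]·C_{A0}·(e^(−k₁τ) − e^(−k₂τ)).
e^(−k₁τ) = e^(−0.0520×3.06) = e^(−0.1591) = 0.8529; e^(−k₂τ) = e^(−3.274) = 0.03785.
C_R = 0.0520×0.530/(1.07−0.0520) × (0.8529−0.03785) = 0.02707×0.8150 = 0.02207 kmol/m³.
C_A = C_{A0}e^(−k₁τ) = 0.4520 kmol/m³, so C_S = C_{A0}−C_A−C_R = 0.05590 kmol/m³; C_R/C_S = 0.395.

0.395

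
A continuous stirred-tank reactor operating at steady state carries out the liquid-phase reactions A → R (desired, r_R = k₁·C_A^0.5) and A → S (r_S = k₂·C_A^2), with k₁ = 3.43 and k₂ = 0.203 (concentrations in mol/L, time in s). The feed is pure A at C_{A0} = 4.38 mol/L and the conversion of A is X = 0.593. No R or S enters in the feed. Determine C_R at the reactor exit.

Exit C_A = C_{A0}(1−X) = 4.38×0.407 = 1.783 mol/L.
In a CSTR the entire volume is at exit conditions, so r_R = 3.43×1.783^0.5 = 4.580 and r_S = 0.203×1.783^2 = 0.6451.
Fraction of consumed A going to R: r_R/(r_R+r_S) = 0.8765.
C_R = 0.8765·C_{A0}·X = 0.8765×4.38×0.593 = 2.28 mol/L.

2.28 mol/L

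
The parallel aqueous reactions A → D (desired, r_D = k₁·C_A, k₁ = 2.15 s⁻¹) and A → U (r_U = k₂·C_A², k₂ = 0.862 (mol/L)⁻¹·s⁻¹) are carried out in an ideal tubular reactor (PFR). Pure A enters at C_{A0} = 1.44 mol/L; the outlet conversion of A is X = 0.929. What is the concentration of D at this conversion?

1.04 mol/L

C_A = C_{A0}(1−X) = 0.1022 mol/L.
Along a PFR/batch, dC_D/dC_A = −r_D/(r_D+r_U) = −k₁/(k₁+k₂·C_A).
Integrating from C_{A0} to C_A: C_D = (2.15/0.862)·ln[(2.15+0.862·1.44)/(2.15+0.862·0.102)] = 2.494·ln(3.391/2.238) = 1.037 mol/L.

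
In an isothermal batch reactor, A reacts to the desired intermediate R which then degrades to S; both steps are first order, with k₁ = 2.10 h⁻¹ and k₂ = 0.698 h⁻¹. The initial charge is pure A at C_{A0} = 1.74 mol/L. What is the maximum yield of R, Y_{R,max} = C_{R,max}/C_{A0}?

Evaluating C_R at t_opt = ln(k₂/k₁)/(k₂−k₁) gives C_{R,max}/C_{A0} = (k₁/k₂)^[k₂/(k₂−k₁)].
= (2.10/0.698)^(0.698/(0.698−2.10)) = (3.009)^(-0.4979) = 0.5779.

0.578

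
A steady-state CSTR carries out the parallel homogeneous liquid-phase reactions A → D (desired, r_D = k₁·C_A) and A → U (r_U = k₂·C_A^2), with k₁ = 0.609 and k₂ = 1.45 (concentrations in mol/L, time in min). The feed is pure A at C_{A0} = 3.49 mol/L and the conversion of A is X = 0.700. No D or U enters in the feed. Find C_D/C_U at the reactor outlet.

0.401

Exit C_A = C_{A0}(1−X) = 3.49×0.300 = 1.047 mol/L.
In a CSTR the entire volume is at exit conditions, so r_D = 0.609×1.047 = 0.6376 and r_U = 1.45×1.047^2 = 1.590.
Overall selectivity = C_D/C_U = r_Dτ/(r_Uτ) = r_D/r_U = 0.401.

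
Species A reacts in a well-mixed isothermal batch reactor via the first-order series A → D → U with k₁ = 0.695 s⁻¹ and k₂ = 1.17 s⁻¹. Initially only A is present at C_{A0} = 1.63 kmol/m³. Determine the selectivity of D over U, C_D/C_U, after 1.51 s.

The intermediate concentration in a first-order A→B→C sequence is C_D = k₁C_{A0}(e^(−k₁t) − e^(−k₂t))/(k₂−k₁).
e^(−k₁t) = e^(−0.695×1.51) = e^(−1.049) = 0.3501; e^(−k₂t) = e^(−1.767) = 0.1709.
C_D = 0.695×1.63/(1.17−0.695) × (0.3501−0.1709) = 2.385×0.1792 = 0.4275 kmol/m³.
C_A = C_{A0}e^(−k₁t) = 0.5707 kmol/m³, so C_U = C_{A0}−C_A−C_D = 0.6318 kmol/m³; C_D/C_U = 0.677.

0.677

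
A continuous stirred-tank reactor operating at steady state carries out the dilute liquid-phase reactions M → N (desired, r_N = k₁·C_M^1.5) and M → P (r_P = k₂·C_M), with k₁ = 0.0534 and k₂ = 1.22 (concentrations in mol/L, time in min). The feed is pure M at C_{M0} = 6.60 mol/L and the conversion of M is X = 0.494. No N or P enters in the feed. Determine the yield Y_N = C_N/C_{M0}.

0.0366

Exit C_M = C_{M0}(1−X) = 6.60×0.506 = 3.340 mol/L.
A CSTR operates uniformly at the exit composition, giving r_N = 0.3259 and r_P = 4.074 (each k·C_M^n at C_M = 3.340).
Fraction of consumed M going to N: r_N/(r_N+r_P) = 0.07406.
C_N = 0.07406·C_{M0}·X = 0.07406×6.60×0.494 = 0.241 mol/L; Y_N = C_N/C_{M0} = 0.0366.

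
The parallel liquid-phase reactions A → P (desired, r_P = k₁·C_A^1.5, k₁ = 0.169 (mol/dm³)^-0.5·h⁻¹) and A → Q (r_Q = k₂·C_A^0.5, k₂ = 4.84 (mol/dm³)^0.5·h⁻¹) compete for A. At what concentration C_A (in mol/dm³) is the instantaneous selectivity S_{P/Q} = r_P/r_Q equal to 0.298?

S_{P/Q} = (k₁/k₂)·C_A ⇒ C_A = S·k₂/k₁.
= 0.298×4.84/0.169 = 8.53 mol/dm³.

8.53 mol/dm³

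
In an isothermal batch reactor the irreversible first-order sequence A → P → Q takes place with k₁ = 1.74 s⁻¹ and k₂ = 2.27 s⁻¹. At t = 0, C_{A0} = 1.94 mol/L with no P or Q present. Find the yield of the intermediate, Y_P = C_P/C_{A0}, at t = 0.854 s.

0.270

Solving the coupled first-order balances gives C_P(t) = [k₁/(k₂−k₁)]·C_{A0}·(e^(−k₁t) − e^(−k₂t)).
e^(−k₁t) = e^(−1.74×0.854) = e^(−1.486) = 0.2263; e^(−k₂t) = e^(−1.939) = 0.1439.
C_P = 1.74×1.94/(2.27−1.74) × (0.2263−0.1439) = 6.369×0.08238 = 0.5247 mol/L.
Y_P = C_P/C_{A0} = 0.5247/1.94 = 0.270.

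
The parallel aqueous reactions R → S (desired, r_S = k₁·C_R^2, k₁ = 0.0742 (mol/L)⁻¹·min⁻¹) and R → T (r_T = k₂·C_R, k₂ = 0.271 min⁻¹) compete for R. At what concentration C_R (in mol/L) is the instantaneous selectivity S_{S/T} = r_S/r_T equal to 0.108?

0.394 mol/L

S_{S/T} = (k₁/k₂)·C_R ⇒ C_R = S·k₂/k₁.
= 0.108×0.271/0.0742 = 0.394 mol/L.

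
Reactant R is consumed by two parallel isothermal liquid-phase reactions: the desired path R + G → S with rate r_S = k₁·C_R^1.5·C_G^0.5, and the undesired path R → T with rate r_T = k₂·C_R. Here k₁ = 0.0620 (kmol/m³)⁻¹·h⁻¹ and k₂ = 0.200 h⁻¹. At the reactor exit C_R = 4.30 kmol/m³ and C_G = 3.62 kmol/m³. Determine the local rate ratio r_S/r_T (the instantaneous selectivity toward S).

S_{S/T} = r_S/r_T = (k₁·C_R^1.5·C_G^0.5)/(k₂·C_R) = (k₁/k₂)·C_R^0.5·C_G^0.5.
= (0.0620×4.300^1.5×3.620^0.5) / (0.200×4.300) = 1.052/0.8600 = 1.22.

1.22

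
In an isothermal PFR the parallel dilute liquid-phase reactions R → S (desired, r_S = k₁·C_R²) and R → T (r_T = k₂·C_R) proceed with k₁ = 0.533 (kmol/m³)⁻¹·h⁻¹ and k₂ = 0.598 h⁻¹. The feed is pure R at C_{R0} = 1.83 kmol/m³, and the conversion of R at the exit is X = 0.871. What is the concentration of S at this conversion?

C_R = C_{R0}(1−X) = 0.2361 kmol/m³.
Along a PFR/batch, dC_T/dC_R = −r_T/(r_S+r_T) = −k₂/(k₂+k₁·C_R).
Integrating from C_{R0} to C_R: C_T = (0.598/0.533)·ln[(0.598+0.533·1.83)/(0.598+0.533·0.236)] = 1.122·ln(1.573/0.7238) = 0.8711 kmol/m³.
Then C_S = (C_{R0}−C_R) − C_T = 1.594 − 0.8711 = 0.7228 kmol/m³.

0.723 kmol/m³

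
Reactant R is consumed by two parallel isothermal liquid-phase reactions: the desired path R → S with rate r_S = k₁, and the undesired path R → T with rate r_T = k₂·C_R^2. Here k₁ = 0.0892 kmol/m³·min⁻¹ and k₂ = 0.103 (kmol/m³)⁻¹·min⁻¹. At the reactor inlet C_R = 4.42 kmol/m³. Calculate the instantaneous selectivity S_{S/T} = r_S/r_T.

S_{S/T} = r_S/r_T = (k₁)/(k₂·C_R^2) = (k₁/k₂)·C_R^-2.
= (0.0892) / (0.103×4.420^2) = 0.08920/2.012 = 0.0443.
The undesired path is higher order in R, so low C_R (CSTR or dilute feed) favours S.

0.0443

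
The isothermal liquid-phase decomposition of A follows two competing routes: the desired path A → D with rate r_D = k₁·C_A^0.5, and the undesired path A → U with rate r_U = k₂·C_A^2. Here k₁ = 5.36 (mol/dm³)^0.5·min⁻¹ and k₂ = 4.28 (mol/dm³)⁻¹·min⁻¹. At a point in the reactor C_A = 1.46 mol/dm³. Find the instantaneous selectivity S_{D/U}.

S_{D/U} = r_D/r_U = (k₁·C_A^0.5)/(k₂·C_A^2) = (k₁/k₂)·C_A^-1.5.
= (5.36×1.460^0.5) / (4.28×1.460^2) = 6.477/9.123 = 0.710.
The undesired path is higher order in A, so low C_A (CSTR or dilute feed) favours D.

0.710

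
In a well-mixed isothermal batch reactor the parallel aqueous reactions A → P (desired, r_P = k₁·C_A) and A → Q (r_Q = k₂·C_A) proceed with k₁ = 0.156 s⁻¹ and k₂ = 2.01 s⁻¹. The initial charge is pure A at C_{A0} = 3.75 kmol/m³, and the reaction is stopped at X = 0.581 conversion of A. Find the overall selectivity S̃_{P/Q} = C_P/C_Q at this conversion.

C_A = C_{A0}(1−X) = 1.571 kmol/m³.
Both paths are first order in A, so the instantaneous fraction to P is constant: dC_P/d(−C_A) = k₁/(k₁+k₂) = 0.07202.
C_P = 0.07202·(C_{A0}−C_A) = 0.07202×2.179 = 0.157 kmol/m³.
C_Q = (C_{A0}−C_A)−C_P = 2.022 kmol/m³; S̃_{P/Q} = 0.1569/2.022 = 0.0776.

0.0776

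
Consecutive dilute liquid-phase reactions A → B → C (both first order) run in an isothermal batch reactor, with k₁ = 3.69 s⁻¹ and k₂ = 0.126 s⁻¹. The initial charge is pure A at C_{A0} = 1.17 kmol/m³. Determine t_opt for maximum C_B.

For first-order series the maximum of C_B occurs at t_opt = ln(k₂/k₁)/(k₂−k₁).
= ln(0.126/3.69)/(0.126−3.69) = ln(0.03415)/-3.564 = -3.377/-3.564 = 0.948 s.

0.948 s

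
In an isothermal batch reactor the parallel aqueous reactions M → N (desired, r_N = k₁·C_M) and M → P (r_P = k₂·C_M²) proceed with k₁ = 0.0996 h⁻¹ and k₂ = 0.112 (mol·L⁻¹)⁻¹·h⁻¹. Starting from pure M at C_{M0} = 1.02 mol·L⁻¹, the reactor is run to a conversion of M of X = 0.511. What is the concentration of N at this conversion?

C_M = C_{M0}(1−X) = 0.4988 mol·L⁻¹.
Along a PFR/batch, dC_N/dC_M = −r_N/(r_N+r_P) = −k₁/(k₁+k₂·C_M).
Integrating from C_{M0} to C_M: C_N = (0.0996/0.112)·ln[(0.0996+0.112·1.02)/(0.0996+0.112·0.499)] = 0.8893·ln(0.2138/0.1555) = 0.2835 mol·L⁻¹.

0.284 mol·L⁻¹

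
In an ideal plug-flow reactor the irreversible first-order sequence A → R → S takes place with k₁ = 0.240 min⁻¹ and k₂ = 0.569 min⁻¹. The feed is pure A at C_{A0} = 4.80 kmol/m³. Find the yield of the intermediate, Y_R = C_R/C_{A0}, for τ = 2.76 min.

The intermediate concentration in a first-order A→B→C sequence is C_R = k₁C_{A0}(e^(−k₁τ) − e^(−k₂τ))/(k₂−k₁).
e^(−k₁τ) = e^(−0.240×2.76) = e^(−0.6624) = 0.5156; e^(−k₂τ) = e^(−1.570) = 0.2080.
C_R = 0.240×4.80/(0.569−0.240) × (0.5156−0.2080) = 3.502×0.3077 = 1.077 kmol/m³.
Y_R = C_R/C_{A0} = 1.077/4.80 = 0.224.

0.224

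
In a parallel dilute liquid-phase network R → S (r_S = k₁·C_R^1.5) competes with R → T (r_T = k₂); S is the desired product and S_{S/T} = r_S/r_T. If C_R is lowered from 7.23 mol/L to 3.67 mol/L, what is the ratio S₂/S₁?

S_{S/T} = (k₁/k₂)·C_R^1.5, so S₂/S₁ = (C_{R,2}/C_{R,1})^1.5.
= (3.67/7.23)^1.5 = (0.5076)^1.5 = 0.362.

0.362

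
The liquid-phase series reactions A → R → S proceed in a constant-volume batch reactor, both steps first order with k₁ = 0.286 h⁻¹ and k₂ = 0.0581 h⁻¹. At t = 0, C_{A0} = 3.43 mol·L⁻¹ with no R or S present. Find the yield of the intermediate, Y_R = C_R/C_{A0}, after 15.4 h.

Solving the coupled first-order balances gives C_R(t) = [k₁/(k₂−k₁)]·C_{A0}·(e^(−k₁t) − e^(−k₂t)).
e^(−k₁t) = e^(−0.286×15.4) = e^(−4.404) = 0.01222; e^(−k₂t) = e^(−0.8947) = 0.4087.
C_R = 0.286×3.43/(0.0581−0.286) × (0.01222−0.4087) = (-4.304)×(-0.3965) = 1.707 mol·L⁻¹.
Y_R = C_R/C_{A0} = 1.707/3.43 = 0.498.

0.498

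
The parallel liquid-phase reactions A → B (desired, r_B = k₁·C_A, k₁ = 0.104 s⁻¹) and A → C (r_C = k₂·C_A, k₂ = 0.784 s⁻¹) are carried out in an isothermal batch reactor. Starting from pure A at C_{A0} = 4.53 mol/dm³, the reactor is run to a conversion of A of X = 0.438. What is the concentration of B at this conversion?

C_A = C_{A0}(1−X) = 2.546 mol/dm³.
Both paths are first order in A, so the instantaneous fraction to B is constant: dC_B/d(−C_A) = k₁/(k₁+k₂) = 0.1171.
C_B = 0.1171·(C_{A0}−C_A) = 0.1171×1.984 = 0.232 mol/dm³.

0.232 mol/dm³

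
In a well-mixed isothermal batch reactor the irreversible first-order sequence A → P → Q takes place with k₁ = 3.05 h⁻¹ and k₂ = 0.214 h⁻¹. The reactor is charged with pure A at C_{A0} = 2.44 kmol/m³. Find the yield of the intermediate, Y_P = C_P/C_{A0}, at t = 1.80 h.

For first-order series with pure A initially, C_P(t) = k₁C_{A0}/(k₂−k₁)·(e^(−k₁t) − e^(−k₂t)).
e^(−k₁t) = e^(−3.05×1.80) = e^(−5.490) = 0.004128; e^(−k₂t) = e^(−0.3852) = 0.6803.
C_P = 3.05×2.44/(0.214−3.05) × (0.004128−0.6803) = (-2.624)×(-0.6762) = 1.774 kmol/m³.
Y_P = C_P/C_{A0} = 1.774/2.44 = 0.727.

0.727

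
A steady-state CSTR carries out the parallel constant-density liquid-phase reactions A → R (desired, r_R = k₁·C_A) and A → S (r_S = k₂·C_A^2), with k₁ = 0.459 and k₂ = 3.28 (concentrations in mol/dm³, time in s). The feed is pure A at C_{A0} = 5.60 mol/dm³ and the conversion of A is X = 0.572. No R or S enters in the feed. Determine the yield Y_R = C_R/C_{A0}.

Exit C_A = C_{A0}(1−X) = 5.60×0.428 = 2.397 mol/dm³.
A CSTR operates uniformly at the exit composition, giving r_R = 1.100 and r_S = 18.84 (each k·C_A^n at C_A = 2.397).
Fraction of consumed A going to R: r_R/(r_R+r_S) = 0.05516.
C_R = 0.05516·C_{A0}·X = 0.05516×5.60×0.572 = 0.177 mol/dm³; Y_R = C_R/C_{A0} = 0.0316.

0.0316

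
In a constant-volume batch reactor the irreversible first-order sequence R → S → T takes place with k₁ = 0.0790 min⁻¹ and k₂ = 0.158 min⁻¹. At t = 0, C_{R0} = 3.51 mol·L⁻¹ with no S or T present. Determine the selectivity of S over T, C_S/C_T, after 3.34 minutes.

Solving the coupled first-order balances gives C_S(t) = [k₁/(k₂−k₁)]·C_{R0}·(e^(−k₁t) − e^(−k₂t)).
e^(−k₁t) = e^(−0.0790×3.34) = e^(−0.2639) = 0.7681; e^(−k₂t) = e^(−0.5277) = 0.5899.
C_S = 0.0790×3.51/(0.158−0.0790) × (0.7681−0.5899) = 3.510×0.1781 = 0.6252 mol·L⁻¹.
C_R = C_{R0}e^(−k₁t) = 2.696 mol·L⁻¹, so C_T = C_{R0}−C_R−C_S = 0.1888 mol·L⁻¹; C_S/C_T = 3.31.

3.31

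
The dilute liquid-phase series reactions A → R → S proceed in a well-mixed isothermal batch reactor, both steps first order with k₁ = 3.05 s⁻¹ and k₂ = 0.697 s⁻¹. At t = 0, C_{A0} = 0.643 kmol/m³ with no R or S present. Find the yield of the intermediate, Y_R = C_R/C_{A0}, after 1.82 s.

0.360

For first-order series with pure A initially, C_R(t) = k₁C_{A0}/(k₂−k₁)·(e^(−k₁t) − e^(−k₂t)).
e^(−k₁t) = e^(−3.05×1.82) = e^(−5.551) = 0.003884; e^(−k₂t) = e^(−1.269) = 0.2812.
C_R = 3.05×0.643/(0.697−3.05) × (0.003884−0.2812) = (-0.8335)×(-0.2774) = 0.2312 kmol/m³.
Y_R = C_R/C_{A0} = 0.2312/0.643 = 0.360.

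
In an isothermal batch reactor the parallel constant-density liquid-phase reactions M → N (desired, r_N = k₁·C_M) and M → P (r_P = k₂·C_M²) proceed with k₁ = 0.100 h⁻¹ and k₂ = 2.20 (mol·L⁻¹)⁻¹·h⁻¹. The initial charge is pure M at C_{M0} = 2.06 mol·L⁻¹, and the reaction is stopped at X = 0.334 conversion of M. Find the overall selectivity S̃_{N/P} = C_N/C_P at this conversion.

0.0268

C_M = C_{M0}(1−X) = 1.372 mol·L⁻¹.
Along a PFR/batch, dC_N/dC_M = −r_N/(r_N+r_P) = −k₁/(k₁+k₂·C_M).
Integrating from C_{M0} to C_M: C_N = (0.100/2.20)·ln[(0.100+2.20·2.06)/(0.100+2.20·1.37)] = 0.04545·ln(4.632/3.118) = 0.01799 mol·L⁻¹.
C_P = (C_{M0}−C_M)−C_N = 0.6701 mol·L⁻¹; S̃_{N/P} = 0.01799/0.6701 = 0.0268.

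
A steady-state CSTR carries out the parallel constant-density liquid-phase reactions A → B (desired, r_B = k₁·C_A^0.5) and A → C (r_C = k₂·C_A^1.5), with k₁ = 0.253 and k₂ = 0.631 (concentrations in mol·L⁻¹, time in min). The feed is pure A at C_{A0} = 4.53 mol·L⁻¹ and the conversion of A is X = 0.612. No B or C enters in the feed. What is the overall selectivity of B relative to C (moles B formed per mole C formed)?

Exit C_A = C_{A0}(1−X) = 4.53×0.388 = 1.758 mol·L⁻¹.
In a CSTR the entire volume is at exit conditions, so r_B = 0.253×1.758^0.5 = 0.3354 and r_C = 0.631×1.758^1.5 = 1.470.
Overall selectivity = C_B/C_C = r_Bτ/(r_Cτ) = r_B/r_C = 0.228.

0.228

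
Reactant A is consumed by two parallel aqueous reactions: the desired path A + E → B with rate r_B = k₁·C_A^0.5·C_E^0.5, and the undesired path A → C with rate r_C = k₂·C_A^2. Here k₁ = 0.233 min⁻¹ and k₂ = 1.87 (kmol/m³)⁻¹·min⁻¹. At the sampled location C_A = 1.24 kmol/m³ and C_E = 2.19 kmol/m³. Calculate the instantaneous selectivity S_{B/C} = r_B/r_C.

0.134

S_{B/C} = r_B/r_C = (k₁·C_A^0.5·C_E^0.5)/(k₂·C_A^2) = (k₁/k₂)·C_A^-1.5·C_E^0.5.
= (0.233×1.240^0.5×2.190^0.5) / (1.87×1.240^2) = 0.3840/2.875 = 0.134.
The undesired path is higher order in A, so low C_A (CSTR or dilute feed) favours B.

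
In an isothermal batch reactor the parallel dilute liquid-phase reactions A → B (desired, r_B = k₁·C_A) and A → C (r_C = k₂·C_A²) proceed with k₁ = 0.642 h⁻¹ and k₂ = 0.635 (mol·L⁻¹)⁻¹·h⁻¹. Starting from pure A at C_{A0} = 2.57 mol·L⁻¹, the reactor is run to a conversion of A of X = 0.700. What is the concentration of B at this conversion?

C_A = C_{A0}(1−X) = 0.7710 mol·L⁻¹.
Along a PFR/batch, dC_B/dC_A = −r_B/(r_B+r_C) = −k₁/(k₁+k₂·C_A).
Integrating from C_{A0} to C_A: C_B = (0.642/0.635)·ln[(0.642+0.635·2.57)/(0.642+0.635·0.771)] = 1.011·ln(2.274/1.132) = 0.7056 mol·L⁻¹.

0.706 mol·L⁻¹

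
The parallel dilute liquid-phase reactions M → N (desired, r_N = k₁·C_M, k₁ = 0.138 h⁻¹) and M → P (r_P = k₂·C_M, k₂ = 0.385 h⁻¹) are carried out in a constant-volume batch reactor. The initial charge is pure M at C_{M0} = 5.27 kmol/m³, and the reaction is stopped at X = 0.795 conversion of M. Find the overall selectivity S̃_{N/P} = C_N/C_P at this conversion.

0.358

C_M = C_{M0}(1−X) = 1.080 kmol/m³.
Both paths are first order in M, so the instantaneous fraction to N is constant: dC_N/d(−C_M) = k₁/(k₁+k₂) = 0.2639.
C_N = 0.2639·(C_{M0}−C_M) = 0.2639×4.190 = 1.11 kmol/m³.
C_P = (C_{M0}−C_M)−C_N = 3.084 kmol/m³; S̃_{N/P} = 1.105/3.084 = 0.358.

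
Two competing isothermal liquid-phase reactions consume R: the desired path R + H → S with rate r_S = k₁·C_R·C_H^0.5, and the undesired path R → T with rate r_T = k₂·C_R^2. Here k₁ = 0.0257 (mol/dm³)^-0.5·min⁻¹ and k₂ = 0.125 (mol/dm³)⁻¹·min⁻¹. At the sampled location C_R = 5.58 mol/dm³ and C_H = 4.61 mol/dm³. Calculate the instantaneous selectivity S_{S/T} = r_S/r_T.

S_{S/T} = r_S/r_T = (k₁·C_R·C_H^0.5)/(k₂·C_R^2) = (k₁/k₂)·C_R⁻¹·C_H^0.5.
= (0.0257×5.580×4.610^0.5) / (0.125×5.580^2) = 0.3079/3.892 = 0.0791.

0.0791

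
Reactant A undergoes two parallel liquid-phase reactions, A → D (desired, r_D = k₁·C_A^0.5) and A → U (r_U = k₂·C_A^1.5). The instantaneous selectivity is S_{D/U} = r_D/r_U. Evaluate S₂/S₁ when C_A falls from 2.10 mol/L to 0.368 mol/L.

5.71

S_{D/U} = (k₁/k₂)·C_A⁻¹, so S₂/S₁ = (C_{A,2}/C_{A,1})⁻¹.
= 2.10/0.368 = 5.71.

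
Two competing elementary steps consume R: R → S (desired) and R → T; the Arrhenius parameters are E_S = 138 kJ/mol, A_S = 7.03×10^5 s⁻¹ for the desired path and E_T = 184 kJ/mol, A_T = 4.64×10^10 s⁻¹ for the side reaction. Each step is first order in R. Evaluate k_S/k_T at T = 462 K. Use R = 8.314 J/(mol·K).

2.41

Since both paths have the same order in R, the concentration cancels and S_{S/T} = k_S/k_T = (A_S/A_T)·exp[(E_T−E_S)/(RT)].
(E_T−E_S)/(RT) = (184−138)×10³/(8.314×462) = 46000/3841 = 11.98.
k_S/k_T = (7.03×10^5/4.64×10^10)·exp(11.98) = 1.515×10^-5 × 1.589×10^5 = 2.41.
Since E_S < E_T, lowering the temperature improves selectivity toward S.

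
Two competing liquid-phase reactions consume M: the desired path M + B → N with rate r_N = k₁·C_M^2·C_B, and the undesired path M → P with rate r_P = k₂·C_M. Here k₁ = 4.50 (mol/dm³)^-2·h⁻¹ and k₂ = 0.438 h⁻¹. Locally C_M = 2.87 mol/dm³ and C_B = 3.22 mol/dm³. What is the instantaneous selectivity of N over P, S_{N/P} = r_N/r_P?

94.9

S_{N/P} = r_N/r_P = (k₁·C_M^2·C_B)/(k₂·C_M) = (k₁/k₂)·C_M·C_B.
= (4.50×2.870^2×3.220) / (0.438×2.870) = 119.4/1.257 = 94.9.
Since the desired path is higher order in M, keeping C_M high (PFR or concentrated feed) favours N.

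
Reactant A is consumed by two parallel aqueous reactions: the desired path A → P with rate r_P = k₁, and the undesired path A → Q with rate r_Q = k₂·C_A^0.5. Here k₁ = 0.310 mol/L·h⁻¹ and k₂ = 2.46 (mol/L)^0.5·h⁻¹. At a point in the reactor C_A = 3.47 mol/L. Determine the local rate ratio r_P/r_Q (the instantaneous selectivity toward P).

S_{P/Q} = r_P/r_Q = (k₁)/(k₂·C_A^0.5) = (k₁/k₂)·C_A^-0.5.
= (0.310) / (2.46×3.470^0.5) = 0.3100/4.582 = 0.0676.

0.0676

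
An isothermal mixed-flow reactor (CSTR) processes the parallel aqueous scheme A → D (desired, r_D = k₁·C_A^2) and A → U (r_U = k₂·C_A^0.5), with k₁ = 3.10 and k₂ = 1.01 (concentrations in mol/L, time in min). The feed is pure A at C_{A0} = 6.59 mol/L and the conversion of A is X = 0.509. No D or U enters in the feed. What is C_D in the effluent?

Exit C_A = C_{A0}(1−X) = 6.59×0.491 = 3.236 mol/L.
In a CSTR the entire volume is at exit conditions, so r_D = 3.10×3.236^2 = 32.46 and r_U = 1.01×3.236^0.5 = 1.817.
Fraction of consumed A going to D: r_D/(r_D+r_U) = 0.9470.
C_D = 0.9470·C_{A0}·X = 0.9470×6.59×0.509 = 3.18 mol/L.

3.18 mol/L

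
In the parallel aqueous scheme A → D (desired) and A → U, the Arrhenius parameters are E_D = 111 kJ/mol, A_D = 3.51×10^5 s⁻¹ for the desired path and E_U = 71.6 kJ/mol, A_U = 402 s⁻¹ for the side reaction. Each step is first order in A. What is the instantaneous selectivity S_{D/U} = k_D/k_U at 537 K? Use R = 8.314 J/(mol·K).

0.128

With equal orders, S_{D/U} = k_D/k_U = (A_D/A_U)·exp[(E_U−E_D)/(RT)].
(E_U−E_D)/(RT) = (71.6−111)×10³/(8.314×537) = -39400/4465 = -8.825.
k_D/k_U = (3.51×10^5/402)·exp(-8.825) = 873.1 × 1.470×10^-4 = 0.128.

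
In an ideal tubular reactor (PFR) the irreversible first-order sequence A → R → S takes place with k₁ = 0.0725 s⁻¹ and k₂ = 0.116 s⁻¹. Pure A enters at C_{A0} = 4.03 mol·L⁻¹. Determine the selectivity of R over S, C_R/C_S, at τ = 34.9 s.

0.127

Solving the coupled first-order balances gives C_R(τ) = [k₁/(k₂−k₁)]·C_{A0}·(e^(−k₁τ) − e^(−k₂τ)).
e^(−k₁τ) = e^(−0.0725×34.9) = e^(−2.530) = 0.07964; e^(−k₂τ) = e^(−4.048) = 0.01745.
C_R = 0.0725×4.03/(0.116−0.0725) × (0.07964−0.01745) = 6.717×0.06219 = 0.4177 mol·L⁻¹.
C_A = C_{A0}e^(−k₁τ) = 0.3209 mol·L⁻¹, so C_S = C_{A0}−C_A−C_R = 3.291 mol·L⁻¹; C_R/C_S = 0.127.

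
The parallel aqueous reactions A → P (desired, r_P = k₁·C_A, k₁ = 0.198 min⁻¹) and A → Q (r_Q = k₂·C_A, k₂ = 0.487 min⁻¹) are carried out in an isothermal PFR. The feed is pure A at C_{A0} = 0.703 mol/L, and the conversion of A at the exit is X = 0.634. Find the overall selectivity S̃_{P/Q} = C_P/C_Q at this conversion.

0.407

C_A = C_{A0}(1−X) = 0.2573 mol/L.
Both paths are first order in A, so the instantaneous fraction to P is constant: dC_P/d(−C_A) = k₁/(k₁+k₂) = 0.2891.
C_P = 0.2891·(C_{A0}−C_A) = 0.2891×0.4457 = 0.129 mol/L.
C_Q = (C_{A0}−C_A)−C_P = 0.3169 mol/L; S̃_{P/Q} = 0.1288/0.3169 = 0.407.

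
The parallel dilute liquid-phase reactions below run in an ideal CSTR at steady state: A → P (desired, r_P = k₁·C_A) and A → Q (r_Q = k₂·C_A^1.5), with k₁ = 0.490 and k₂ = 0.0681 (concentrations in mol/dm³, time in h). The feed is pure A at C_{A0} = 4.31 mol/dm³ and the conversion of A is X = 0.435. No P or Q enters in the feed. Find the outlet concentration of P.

1.54 mol/dm³

Exit C_A = C_{A0}(1−X) = 4.31×0.565 = 2.435 mol/dm³.
Rates in a CSTR are evaluated at the outlet concentration: r_P = 0.490×2.435 = 1.193, r_Q = 0.0681×2.435^1.5 = 0.2588.
Fraction of consumed A going to P: r_P/(r_P+r_Q) = 0.8218.
C_P = 0.8218·C_{A0}·X = 0.8218×4.31×0.435 = 1.54 mol/dm³.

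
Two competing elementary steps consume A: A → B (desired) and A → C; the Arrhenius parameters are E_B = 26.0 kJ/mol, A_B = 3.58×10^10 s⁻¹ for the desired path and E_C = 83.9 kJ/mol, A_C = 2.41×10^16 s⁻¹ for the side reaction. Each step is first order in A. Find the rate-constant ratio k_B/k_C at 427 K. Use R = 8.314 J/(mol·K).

k_B/k_C = (A_B/A_C)·exp[−(E_B−E_C)/(RT)] = (A_B/A_C)·exp[(E_C−E_B)/(RT)].
(E_C−E_B)/(RT) = (83.9−26.0)×10³/(8.314×427) = 57900/3550 = 16.31.
k_B/k_C = (3.58×10^10/2.41×10^16)·exp(16.31) = 1.485×10^-6 × 1.211×10^7 = 18.0.
Since E_B < E_C, lowering the temperature improves selectivity toward B.

18.0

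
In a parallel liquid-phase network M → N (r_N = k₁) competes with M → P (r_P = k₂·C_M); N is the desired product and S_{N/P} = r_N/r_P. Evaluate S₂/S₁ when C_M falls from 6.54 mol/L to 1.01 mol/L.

S_{N/P} = (k₁/k₂)·C_M⁻¹, so S₂/S₁ = (C_{M,2}/C_{M,1})⁻¹.
= 6.54/1.01 = 6.48.

6.48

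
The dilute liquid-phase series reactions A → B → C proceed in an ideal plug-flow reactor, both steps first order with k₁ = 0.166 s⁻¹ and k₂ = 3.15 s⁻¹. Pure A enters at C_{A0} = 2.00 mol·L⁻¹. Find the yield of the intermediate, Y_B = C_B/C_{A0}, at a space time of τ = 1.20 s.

Solving the coupled first-order balances gives C_B(τ) = [k₁/(k₂−k₁)]·C_{A0}·(e^(−k₁τ) − e^(−k₂τ)).
e^(−k₁τ) = e^(−0.166×1.20) = e^(−0.1992) = 0.8194; e^(−k₂τ) = e^(−3.780) = 0.02282.
C_B = 0.166×2.00/(3.15−0.166) × (0.8194−0.02282) = 0.1113×0.7966 = 0.08863 mol·L⁻¹.
Y_B = C_B/C_{A0} = 0.08863/2.00 = 0.0443.

0.0443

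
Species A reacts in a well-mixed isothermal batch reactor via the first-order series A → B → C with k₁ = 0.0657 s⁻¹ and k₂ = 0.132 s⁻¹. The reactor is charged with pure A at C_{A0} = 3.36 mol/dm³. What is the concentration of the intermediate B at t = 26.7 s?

The intermediate concentration in a first-order A→B→C sequence is C_B = k₁C_{A0}(e^(−k₁t) − e^(−k₂t))/(k₂−k₁).
e^(−k₁t) = e^(−0.0657×26.7) = e^(−1.754) = 0.1730; e^(−k₂t) = e^(−3.524) = 0.02947.
C_B = 0.0657×3.36/(0.132−0.0657) × (0.1730−0.02947) = 3.330×0.1436 = 0.4781 mol/dm³.

0.478 mol/dm³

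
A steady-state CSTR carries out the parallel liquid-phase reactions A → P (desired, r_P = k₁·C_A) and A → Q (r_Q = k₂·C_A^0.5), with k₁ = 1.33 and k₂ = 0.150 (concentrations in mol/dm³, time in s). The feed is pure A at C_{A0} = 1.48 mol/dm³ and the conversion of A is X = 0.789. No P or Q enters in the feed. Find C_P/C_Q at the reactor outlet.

Exit C_A = C_{A0}(1−X) = 1.48×0.211 = 0.3123 mol/dm³.
Rates in a CSTR are evaluated at the outlet concentration: r_P = 1.33×0.3123 = 0.4153, r_Q = 0.150×0.3123^0.5 = 0.08382.
Overall selectivity = C_P/C_Q = r_Pτ/(r_Qτ) = r_P/r_Q = 4.95.

4.95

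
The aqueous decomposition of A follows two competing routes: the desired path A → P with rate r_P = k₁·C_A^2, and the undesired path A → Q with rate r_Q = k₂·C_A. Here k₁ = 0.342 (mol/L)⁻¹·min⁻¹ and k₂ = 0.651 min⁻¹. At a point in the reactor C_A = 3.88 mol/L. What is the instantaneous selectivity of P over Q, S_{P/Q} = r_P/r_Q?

2.04

S_{P/Q} = r_P/r_Q = (k₁·C_A^2)/(k₂·C_A) = (k₁/k₂)·C_A.
= (0.342×3.880^2) / (0.651×3.880) = 5.149/2.526 = 2.04.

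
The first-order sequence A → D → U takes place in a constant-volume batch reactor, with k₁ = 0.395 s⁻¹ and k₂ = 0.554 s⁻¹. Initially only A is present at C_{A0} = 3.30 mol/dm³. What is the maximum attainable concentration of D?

1.02 mol/dm³

Evaluating C_D at t_opt = ln(k₂/k₁)/(k₂−k₁) gives C_{D,max}/C_{A0} = (k₁/k₂)^[k₂/(k₂−k₁)].
= (0.395/0.554)^(0.554/(0.554−0.395)) = (0.7130)^(3.484) = 0.3077.
C_{D,max} = 0.3077×3.30 = 1.02 mol/dm³.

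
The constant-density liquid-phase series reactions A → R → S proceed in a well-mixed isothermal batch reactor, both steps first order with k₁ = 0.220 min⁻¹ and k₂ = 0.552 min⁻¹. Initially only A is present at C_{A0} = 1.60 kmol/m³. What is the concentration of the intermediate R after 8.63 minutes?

0.150 kmol/m³

Solving the coupled first-order balances gives C_R(t) = [k₁/(k₂−k₁)]·C_{A0}·(e^(−k₁t) − e^(−k₂t)).
e^(−k₁t) = e^(−0.220×8.63) = e^(−1.899) = 0.1498; e^(−k₂t) = e^(−4.764) = 0.008533.
C_R = 0.220×1.60/(0.552−0.220) × (0.1498−0.008533) = 1.060×0.1412 = 0.1498 kmol/m³.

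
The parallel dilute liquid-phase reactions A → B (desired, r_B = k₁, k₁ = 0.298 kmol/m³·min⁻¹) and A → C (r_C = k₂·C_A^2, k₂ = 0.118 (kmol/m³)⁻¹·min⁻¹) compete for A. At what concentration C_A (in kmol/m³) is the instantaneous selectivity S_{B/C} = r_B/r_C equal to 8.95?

0.531 kmol/m³

S_{B/C} = (k₁/k₂)·C_A^-2 ⇒ C_A = (S·k₂/k₁)^(-0.5).
= (8.95×0.118/0.298)^(-0.5) = (3.544)^(-0.5) = 0.531 kmol/m³.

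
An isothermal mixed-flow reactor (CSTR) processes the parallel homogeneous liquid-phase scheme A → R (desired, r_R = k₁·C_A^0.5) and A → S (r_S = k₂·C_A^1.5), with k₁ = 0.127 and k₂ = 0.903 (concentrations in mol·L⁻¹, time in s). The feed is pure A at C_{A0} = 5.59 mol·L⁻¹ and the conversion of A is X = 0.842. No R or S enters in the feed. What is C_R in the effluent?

Exit C_A = C_{A0}(1−X) = 5.59×0.158 = 0.8832 mol·L⁻¹.
Rates in a CSTR are evaluated at the outlet concentration: r_R = 0.127×0.8832^0.5 = 0.1194, r_S = 0.903×0.8832^1.5 = 0.7495.
Fraction of consumed A going to R: r_R/(r_R+r_S) = 0.1374.
C_R = 0.1374·C_{A0}·X = 0.1374×5.59×0.842 = 0.647 mol·L⁻¹.

0.647 mol·L⁻¹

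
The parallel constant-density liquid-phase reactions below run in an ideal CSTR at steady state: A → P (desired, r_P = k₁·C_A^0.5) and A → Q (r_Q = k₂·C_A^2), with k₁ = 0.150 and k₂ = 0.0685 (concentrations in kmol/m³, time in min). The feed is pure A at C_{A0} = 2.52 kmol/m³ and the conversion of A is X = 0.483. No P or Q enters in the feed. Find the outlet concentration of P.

0.725 kmol/m³

Exit C_A = C_{A0}(1−X) = 2.52×0.517 = 1.303 kmol/m³.
A CSTR operates uniformly at the exit composition, giving r_P = 0.1712 and r_Q = 0.1163 (each k·C_A^n at C_A = 1.303).
Fraction of consumed A going to P: r_P/(r_P+r_Q) = 0.5956.
C_P = 0.5956·C_{A0}·X = 0.5956×2.52×0.483 = 0.725 kmol/m³.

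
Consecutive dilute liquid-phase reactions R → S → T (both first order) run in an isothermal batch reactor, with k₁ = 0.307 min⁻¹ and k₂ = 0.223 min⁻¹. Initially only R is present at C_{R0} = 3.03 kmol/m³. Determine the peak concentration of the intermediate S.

At the optimum, C_{S,max}/C_{R0} = (k₁/k₂)^[k₂/(k₂−k₁)].
= (0.307/0.223)^(0.223/(0.223−0.307)) = (1.377)^(-2.655) = 0.4280.
C_{S,max} = 0.4280×3.03 = 1.30 kmol/m³.

1.30 kmol/m³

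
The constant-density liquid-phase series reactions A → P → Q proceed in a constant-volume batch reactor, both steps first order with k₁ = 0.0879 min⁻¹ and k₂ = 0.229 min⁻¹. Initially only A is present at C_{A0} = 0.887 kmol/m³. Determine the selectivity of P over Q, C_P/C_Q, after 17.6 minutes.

0.183

The intermediate concentration in a first-order A→B→C sequence is C_P = k₁C_{A0}(e^(−k₁t) − e^(−k₂t))/(k₂−k₁).
e^(−k₁t) = e^(−0.0879×17.6) = e^(−1.547) = 0.2129; e^(−k₂t) = e^(−4.030) = 0.01777.
C_P = 0.0879×0.887/(0.229−0.0879) × (0.2129−0.01777) = 0.5526×0.1951 = 0.1078 kmol/m³.
C_A = C_{A0}e^(−k₁t) = 0.1888 kmol/m³, so C_Q = C_{A0}−C_A−C_P = 0.5904 kmol/m³; C_P/C_Q = 0.183.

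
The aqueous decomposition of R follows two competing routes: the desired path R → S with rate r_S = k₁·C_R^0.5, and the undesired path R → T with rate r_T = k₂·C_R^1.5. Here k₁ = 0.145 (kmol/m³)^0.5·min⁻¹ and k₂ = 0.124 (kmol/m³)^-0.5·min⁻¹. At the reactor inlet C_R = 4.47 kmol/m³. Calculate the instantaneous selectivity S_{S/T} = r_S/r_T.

0.262

S_{S/T} = r_S/r_T = (k₁·C_R^0.5)/(k₂·C_R^1.5) = (k₁/k₂)·C_R⁻¹.
= (0.145×4.470^0.5) / (0.124×4.470^1.5) = 0.3066/1.172 = 0.262.
The undesired path is higher order in R, so low C_R (CSTR or dilute feed) favours S.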